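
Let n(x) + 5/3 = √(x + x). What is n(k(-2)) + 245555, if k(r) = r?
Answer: 736660/3 + 2*I ≈ 2.4555e+5 + 2.0*I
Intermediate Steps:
n(x) = -5/3 + √2*√x (n(x) = -5/3 + √(x + x) = -5/3 + √(2*x) = -5/3 + √2*√x)
n(k(-2)) + 245555 = (-5/3 + √2*√(-2)) + 245555 = (-5/3 + √2*(I*√2)) + 245555 = (-5/3 + 2*I) + 245555 = 736660/3 + 2*I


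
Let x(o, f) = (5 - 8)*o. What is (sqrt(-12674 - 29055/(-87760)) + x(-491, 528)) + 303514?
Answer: 304987 + I*sqrt(244025715989)/4388 ≈ 3.0499e+5 + 112.58*I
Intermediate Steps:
x(o, f) = -3*o
(sqrt(-12674 - 29055/(-87760)) + x(-491, 528)) + 303514 = (sqrt(-12674 - 29055/(-87760)) - 3*(-491)) + 303514 = (sqrt(-12674 - 29055*(-1/87760)) + 1473) + 303514 = (sqrt(-12674 + 5811/17552) + 1473) + 303514 = (sqrt(-222448237/17552) + 1473) + 303514 = (I*sqrt(244025715989)/4388 + 1473) + 303514 = (1473 + I*sqrt(244025715989)/4388) + 303514 = 304987 + I*sqrt(244025715989)/4388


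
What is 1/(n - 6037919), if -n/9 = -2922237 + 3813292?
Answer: -1/14057414 ≈ -7.1137e-8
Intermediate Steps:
n = -8019495 (n = -9*(-2922237 + 3813292) = -9*891055 = -8019495)
1/(n - 6037919) = 1/(-8019495 - 6037919) = 1/(-14057414) = -1/14057414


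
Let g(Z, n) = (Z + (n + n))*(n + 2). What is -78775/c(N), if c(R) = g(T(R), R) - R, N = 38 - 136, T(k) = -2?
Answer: -78775/19106 ≈ -4.1230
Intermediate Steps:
g(Z, n) = (2 + n)*(Z + 2*n) (g(Z, n) = (Z + 2*n)*(2 + n) = (2 + n)*(Z + 2*n))
N = -98
c(R) = -4 + R + 2*R**2 (c(R) = (2*(-2) + 2*R**2 + 4*R - 2*R) - R = (-4 + 2*R**2 + 4*R - 2*R) - R = (-4 + 2*R + 2*R**2) - R = -4 + R + 2*R**2)
-78775/c(N) = -78775/(-4 - 98 + 2*(-98)**2) = -78775/(-4 - 98 + 2*9604) = -78775/(-4 - 98 + 19208) = -78775/19106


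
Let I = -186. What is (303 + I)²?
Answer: 13689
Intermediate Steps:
(303 + I)² = (303 - 186)² = 117² = 13689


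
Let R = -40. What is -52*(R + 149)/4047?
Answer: -5668/4047 ≈ -1.4005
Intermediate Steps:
-52*(R + 149)/4047 = -52*(-40 + 149)/4047 = -52*109*(1/4047) = -5668*1/4047 = -5668/4047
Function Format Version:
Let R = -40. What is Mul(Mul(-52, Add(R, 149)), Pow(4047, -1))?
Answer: Rational(-5668, 4047) ≈ -1.4005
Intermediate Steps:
Mul(Mul(-52, Add(R, 149)), Pow(4047, -1)) = Mul(Mul(-52, Add(-40, 149)), Pow(4047, -1)) = Mul(Mul(-52, 109), Rational(1, 4047)) = Mul(-5668, Rational(1, 4047)) = Rational(-5668, 4047)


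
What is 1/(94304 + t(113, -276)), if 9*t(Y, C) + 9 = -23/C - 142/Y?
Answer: 12204/1150872221 ≈ 1.0604e-5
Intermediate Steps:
t(Y, C) = -1 - 142/(9*Y) - 23/(9*C) (t(Y, C) = -1 + (-23/C - 142/Y)/9 = -1 + (-142/Y - 23/C)/9 = -1 + (-142/(9*Y) - 23/(9*C)) = -1 - 142/(9*Y) - 23/(9*C))
1/(94304 + t(113, -276)) = 1/(94304 + (-1 - 142/9/113 - 23/9/(-276))) = 1/(94304 + (-1 - 142/9*1/113 - 23/9*(-1/276))) = 1/(94304 + (-1 - 142/1017 + 1/108)) = 1/(94304 - 13795/12204) = 1/(1150872221/12204) = 12204/1150872221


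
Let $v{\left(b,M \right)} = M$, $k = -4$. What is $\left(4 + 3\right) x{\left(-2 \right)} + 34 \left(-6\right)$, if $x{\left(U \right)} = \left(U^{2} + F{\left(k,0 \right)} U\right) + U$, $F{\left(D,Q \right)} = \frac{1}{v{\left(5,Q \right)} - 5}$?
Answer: $- \frac{936}{5} \approx -187.2$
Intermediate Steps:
$F{\left(D,Q \right)} = \frac{1}{-5 + Q}$ ($F{\left(D,Q \right)} = \frac{1}{Q - 5} = \frac{1}{-5 + Q}$)
$x{\left(U \right)} = U^{2} + \frac{4 U}{5}$ ($x{\left(U \right)} = \left(U^{2} + \frac{U}{-5 + 0}\right) + U = \left(U^{2} + \frac{U}{-5}\right) + U = \left(U^{2} - \frac{U}{5}\right) + U = U^{2} + \frac{4 U}{5}$)
$\left(4 + 3\right) x{\left(-2 \right)} + 34 \left(-6\right) = \left(4 + 3\right) \frac{1}{5} \left(-2\right) \left(4 + 5 \left(-2\right)\right) + 34 \left(-6\right) = 7 \cdot \frac{1}{5} \left(-2\right) \left(4 - 10\right) - 204 = 7 \cdot \frac{1}{5} \left(-2\right) \left(-6\right) - 204 = 7 \cdot \frac{12}{5} - 204 = \frac{84}{5} - 204 = - \frac{936}{5}$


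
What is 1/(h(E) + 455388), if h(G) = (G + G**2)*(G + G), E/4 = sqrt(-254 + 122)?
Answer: 37597/20102635884 + 704*I*sqrt(33)/5025658971 ≈ 1.8703e-6 + 8.047e-7*I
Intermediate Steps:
E = 8*I*sqrt(33) (E = 4*sqrt(-254 + 122) = 4*sqrt(-132) = 4*(2*I*sqrt(33)) = 8*I*sqrt(33) ≈ 45.956*I)
h(G) = 2*G*(G + G**2) (h(G) = (G + G**2)*(2*G) = 2*G*(G + G**2))
1/(h(E) + 455388) = 1/(2*(8*I*sqrt(33))**2*(1 + 8*I*sqrt(33)) + 455388) = 1/(2*(-2112)*(1 + 8*I*sqrt(33)) + 455388) = 1/((-4224 - 33792*I*sqrt(33)) + 455388) = 1/(451164 - 33792*I*sqrt(33))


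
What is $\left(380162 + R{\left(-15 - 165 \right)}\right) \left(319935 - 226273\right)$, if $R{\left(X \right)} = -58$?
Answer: $35601300848$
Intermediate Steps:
$\left(380162 + R{\left(-15 - 165 \right)}\right) \left(319935 - 226273\right) = \left(380162 - 58\right) \left(319935 - 226273\right) = 380104 \cdot 93662 = 35601300848$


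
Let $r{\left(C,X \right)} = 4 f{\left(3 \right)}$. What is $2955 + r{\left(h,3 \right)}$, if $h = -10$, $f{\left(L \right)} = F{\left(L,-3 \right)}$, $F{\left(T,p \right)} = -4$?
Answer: $2939$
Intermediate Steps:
$f{\left(L \right)} = -4$
$r{\left(C,X \right)} = -16$ ($r{\left(C,X \right)} = 4 \left(-4\right) = -16$)
$2955 + r{\left(h,3 \right)} = 2955 - 16 = 2939$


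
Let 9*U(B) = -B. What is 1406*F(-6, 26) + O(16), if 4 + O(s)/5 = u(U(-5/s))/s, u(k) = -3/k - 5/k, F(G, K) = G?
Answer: -8528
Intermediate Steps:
U(B) = -B/9 (U(B) = (-B)/9 = -B/9)
u(k) = -8/k
O(s) = -92 (O(s) = -20 + 5*((-8*9*s/5)/s) = -20 + 5*((-72*s/5)/s) = -20 + 5*(-72/5) = -20 - 72 = -92)
1406*F(-6, 26) + O(16) = 1406*(-6) - 92 = -8436 - 92 = -8528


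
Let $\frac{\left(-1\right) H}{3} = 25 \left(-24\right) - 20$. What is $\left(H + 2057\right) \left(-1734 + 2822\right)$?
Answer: $4261696$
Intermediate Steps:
$H = 1860$ ($H = - 3 \left(25 \left(-24\right) - 20\right) = - 3 \left(-600 - 20\right) = \left(-3\right) \left(-620\right) = 1860$)
$\left(H + 2057\right) \left(-1734 + 2822\right) = \left(1860 + 2057\right) \left(-1734 + 2822\right) = 3917 \cdot 1088 = 4261696$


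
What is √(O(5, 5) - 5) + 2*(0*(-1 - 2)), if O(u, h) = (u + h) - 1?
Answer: 2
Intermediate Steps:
O(u, h) = -1 + h + u (O(u, h) = (h + u) - 1 = -1 + h + u)
√(O(5, 5) - 5) + 2*(0*(-1 - 2)) = √((-1 + 5 + 5) - 5) + 2*(0*(-1 - 2)) = √(9 - 5) + 2*(0*(-3)) = √4 + 2*0 = 2 + 0 = 2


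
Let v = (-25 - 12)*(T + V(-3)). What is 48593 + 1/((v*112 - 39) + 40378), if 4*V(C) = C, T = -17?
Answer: 5534499736/113895 ≈ 48593.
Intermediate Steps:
V(C) = C/4
v = 2627/4 (v = (-25 - 12)*(-17 + (¼)*(-3)) = -37*(-17 - ¾) = -37*(-71/4) = 2627/4 ≈ 656.75)
48593 + 1/((v*112 - 39) + 40378) = 48593 + 1/(((2627/4)*112 - 39) + 40378) = 48593 + 1/((73556 - 39) + 40378) = 48593 + 1/(73517 + 40378) = 48593 + 1/113895 = 5534499736/113895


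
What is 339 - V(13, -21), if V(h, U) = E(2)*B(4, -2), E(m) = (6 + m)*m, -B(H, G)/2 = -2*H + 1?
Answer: 115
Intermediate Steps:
B(H, G) = -2 + 4*H (B(H, G) = -2*(-2*H + 1) = -2*(1 - 2*H) = -2 + 4*H)
E(m) = m*(6 + m)
V(h, U) = 224 (V(h, U) = (2*(6 + 2))*(-2 + 4*4) = (2*8)*(-2 + 16) = 16*14 = 224)
339 - V(13, -21) = 339 - 1*224 = 339 - 224 = 115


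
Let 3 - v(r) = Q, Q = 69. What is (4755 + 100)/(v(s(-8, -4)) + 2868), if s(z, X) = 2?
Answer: 4855/2802 ≈ 1.7327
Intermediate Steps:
v(r) = -66 (v(r) = 3 - 1*69 = 3 - 69 = -66)
(4755 + 100)/(v(s(-8, -4)) + 2868) = (4755 + 100)/(-66 + 2868) = 4855/2802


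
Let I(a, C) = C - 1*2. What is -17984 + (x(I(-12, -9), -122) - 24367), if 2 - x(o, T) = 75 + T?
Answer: -42302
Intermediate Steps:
I(a, C) = -2 + C (I(a, C) = C - 2 = -2 + C)
x(o, T) = -73 - T (x(o, T) = 2 - (75 + T) = 2 + (-75 - T) = -73 - T)
-17984 + (x(I(-12, -9), -122) - 24367) = -17984 + ((-73 - 1*(-122)) - 24367) = -17984 + ((-73 + 122) - 24367) = -17984 + (49 - 24367) = -17984 - 24318 = -42302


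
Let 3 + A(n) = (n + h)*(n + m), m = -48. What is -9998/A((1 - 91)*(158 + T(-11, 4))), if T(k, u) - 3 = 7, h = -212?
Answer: -9998/232555773 ≈ -4.2992e-5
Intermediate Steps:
T(k, u) = 10 (T(k, u) = 3 + 7 = 10)
A(n) = -3 + (-212 + n)*(-48 + n) (A(n) = -3 + (n - 212)*(n - 48) = -3 + (-212 + n)*(-48 + n))
-9998/A((1 - 91)*(158 + T(-11, 4))) = -9998/(10173 + ((1 - 91)*(158 + 10))² - 260*(1 - 91)*(158 + 10)) = -9998/(10173 + (-90*168)² - (-23400)*168) = -9998/(10173 + (-15120)² - 260*(-15120)) = -9998/(10173 + 228614400 + 3931200) = -9998/232555773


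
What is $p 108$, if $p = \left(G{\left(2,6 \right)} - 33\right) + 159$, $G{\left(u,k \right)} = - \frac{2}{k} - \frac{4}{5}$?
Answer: $\frac{67428}{5} \approx 13486.0$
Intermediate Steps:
$G{\left(u,k \right)} = - \frac{4}{5} - \frac{2}{k}$ ($G{\left(u,k \right)} = - \frac{2}{k} - \frac{4}{5} = - \frac{4}{5} - \frac{2}{k}$)
$p = \frac{1873}{15}$ ($p = \left(\left(- \frac{4}{5} - \frac{2}{6}\right) - 33\right) + 159 = \left(\left(- \frac{4}{5} - \frac{1}{3}\right) - 33\right) + 159 = \left(- \frac{17}{15} - 33\right) + 159 = - \frac{512}{15} + 159 = \frac{1873}{15} \approx 124.87$)
$p 108 = \frac{1873}{15} \cdot 108 = \frac{67428}{5}$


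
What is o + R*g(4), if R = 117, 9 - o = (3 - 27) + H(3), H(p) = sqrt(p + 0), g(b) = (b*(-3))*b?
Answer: -5583 - sqrt(3) ≈ -5584.7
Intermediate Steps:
g(b) = -3*b**2 (g(b) = (-3*b)*b = -3*b**2)
H(p) = sqrt(p)
o = 33 - sqrt(3) (o = 9 - ((3 - 27) + sqrt(3)) = 9 - (-24 + sqrt(3)) = 9 + (24 - sqrt(3)) = 33 - sqrt(3) ≈ 31.268)
o + R*g(4) = (33 - sqrt(3)) + 117*(-3*4**2) = (33 - sqrt(3)) + 117*(-3*16) = (33 - sqrt(3)) + 117*(-48) = (33 - sqrt(3)) - 5616 = -5583 - sqrt(3)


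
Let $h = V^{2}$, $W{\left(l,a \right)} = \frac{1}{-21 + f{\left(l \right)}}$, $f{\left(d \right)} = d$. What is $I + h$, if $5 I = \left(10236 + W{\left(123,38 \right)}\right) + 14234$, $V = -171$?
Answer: $\frac{17408851}{510} \approx 34135.0$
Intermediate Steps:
$W{\left(l,a \right)} = \frac{1}{-21 + l}$
$I = \frac{2495941}{510}$ ($I = \frac{\left(10236 + \frac{1}{-21 + 123}\right) + 14234}{5} = \frac{\left(10236 + \frac{1}{102}\right) + 14234}{5} = \frac{\frac{1044073}{102} + 14234}{5} = \frac{1}{5} \cdot \frac{2495941}{102} = \frac{2495941}{510} \approx 4894.0$)
$h = 29241$ ($h = \left(-171\right)^{2} = 29241$)
$I + h = \frac{2495941}{510} + 29241 = \frac{17408851}{510}$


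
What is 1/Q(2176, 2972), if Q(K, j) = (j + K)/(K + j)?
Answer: 1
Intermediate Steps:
Q(K, j) = 1 (Q(K, j) = (K + j)/(K + j) = 1)
1/Q(2176, 2972) = 1/1 = 1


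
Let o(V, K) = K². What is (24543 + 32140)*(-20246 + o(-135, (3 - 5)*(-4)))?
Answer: -1143976306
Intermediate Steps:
(24543 + 32140)*(-20246 + o(-135, (3 - 5)*(-4))) = (24543 + 32140)*(-20246 + ((3 - 5)*(-4))²) = 56683*(-20246 + (-2*(-4))²) = 56683*(-20246 + 8²) = 56683*(-20246 + 64) = 56683*(-20182) = -1143976306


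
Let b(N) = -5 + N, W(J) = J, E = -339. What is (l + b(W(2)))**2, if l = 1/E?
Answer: 1036324/114921 ≈ 9.0177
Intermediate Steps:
l = -1/339 (l = 1/(-339) = -1/339 ≈ -0.0029499)
(l + b(W(2)))**2 = (-1/339 + (-5 + 2))**2 = (-1/339 - 3)**2 = (-1018/339)**2 = 1036324/114921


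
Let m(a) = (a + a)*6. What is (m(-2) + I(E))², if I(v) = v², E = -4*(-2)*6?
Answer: 5198400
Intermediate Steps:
m(a) = 12*a (m(a) = (2*a)*6 = 12*a)
E = 48 (E = 8*6 = 48)
(m(-2) + I(E))² = (12*(-2) + 48²)² = (-24 + 2304)² = 2280² = 5198400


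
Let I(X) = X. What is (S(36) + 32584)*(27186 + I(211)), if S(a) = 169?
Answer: 897333941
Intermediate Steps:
(S(36) + 32584)*(27186 + I(211)) = (169 + 32584)*(27186 + 211) = 32753*27397 = 897333941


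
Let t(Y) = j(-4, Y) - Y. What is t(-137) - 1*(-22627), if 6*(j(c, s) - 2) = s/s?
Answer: 136597/6 ≈ 22766.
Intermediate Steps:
j(c, s) = 13/6 (j(c, s) = 2 + (s/s)/6 = 2 + (⅙)*1 = 2 + ⅙ = 13/6)
t(Y) = 13/6 - Y
t(-137) - 1*(-22627) = (13/6 - 1*(-137)) - 1*(-22627) = (13/6 + 137) + 22627 = 835/6 + 22627 = 136597/6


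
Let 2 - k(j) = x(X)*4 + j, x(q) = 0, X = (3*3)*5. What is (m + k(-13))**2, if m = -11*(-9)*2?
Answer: 45369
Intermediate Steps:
X = 45 (X = 9*5 = 45)
m = 198 (m = 99*2 = 198)
k(j) = 2 - j (k(j) = 2 - (0*4 + j) = 2 - (0 + j) = 2 - j)
(m + k(-13))**2 = (198 + (2 - 1*(-13)))**2 = (198 + (2 + 13))**2 = (198 + 15)**2 = 213**2 = 45369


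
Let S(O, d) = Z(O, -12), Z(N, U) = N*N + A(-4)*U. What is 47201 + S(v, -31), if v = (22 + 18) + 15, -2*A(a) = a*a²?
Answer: 49842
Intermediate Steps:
A(a) = -a³/2 (A(a) = -a*a²/2 = -a³/2)
Z(N, U) = N² + 32*U (Z(N, U) = N*N + (-½*(-4)³)*U = N² + (-½*(-64))*U = N² + 32*U)
v = 55 (v = 40 + 15 = 55)
S(O, d) = -384 + O² (S(O, d) = O² + 32*(-12) = O² - 384 = -384 + O²)
47201 + S(v, -31) = 47201 + (-384 + 55²) = 47201 + (-384 + 3025) = 47201 + 2641 = 49842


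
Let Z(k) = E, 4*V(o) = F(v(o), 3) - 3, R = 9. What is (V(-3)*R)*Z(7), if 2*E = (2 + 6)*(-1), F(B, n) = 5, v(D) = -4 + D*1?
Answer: -18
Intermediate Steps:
v(D) = -4 + D
V(o) = 1/2 (V(o) = (5 - 3)/4 = (1/4)*2 = 1/2)
E = -4 (E = ((2 + 6)*(-1))/2 = (8*(-1))/2 = (1/2)*(-8) = -4)
Z(k) = -4
(V(-3)*R)*Z(7) = ((1/2)*9)*(-4) = (9/2)*(-4) = -18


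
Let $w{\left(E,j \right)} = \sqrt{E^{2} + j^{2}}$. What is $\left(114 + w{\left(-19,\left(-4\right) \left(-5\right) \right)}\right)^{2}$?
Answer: $\left(114 + \sqrt{761}\right)^{2} \approx 20047.0$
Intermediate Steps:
$\left(114 + w{\left(-19,\left(-4\right) \left(-5\right) \right)}\right)^{2} = \left(114 + \sqrt{\left(-19\right)^{2} + \left(\left(-4\right) \left(-5\right)\right)^{2}}\right)^{2} = \left(114 + \sqrt{361 + 20^{2}}\right)^{2} = \left(114 + \sqrt{361 + 400}\right)^{2} = \left(114 + \sqrt{761}\right)^{2}$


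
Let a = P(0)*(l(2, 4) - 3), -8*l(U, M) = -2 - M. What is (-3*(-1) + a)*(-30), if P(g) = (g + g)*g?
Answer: -90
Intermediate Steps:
P(g) = 2*g² (P(g) = (2*g)*g = 2*g²)
l(U, M) = ¼ + M/8 (l(U, M) = -(-2 - M)/8 = ¼ + M/8)
a = 0 (a = (2*0²)*((¼ + (⅛)*4) - 3) = (2*0)*((¼ + ½) - 3) = 0*(¾ - 3) = 0*(-9/4) = 0)
(-3*(-1) + a)*(-30) = (-3*(-1) + 0)*(-30) = (3 + 0)*(-30) = 3*(-30) = -90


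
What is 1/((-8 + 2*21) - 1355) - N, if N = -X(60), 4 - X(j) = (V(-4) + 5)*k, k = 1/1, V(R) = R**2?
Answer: -22458/1321 ≈ -17.001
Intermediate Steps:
k = 1
X(j) = -17 (X(j) = 4 - ((-4)**2 + 5) = 4 - (16 + 5) = 4 - 21 = -17)
N = 17 (N = -1*(-17) = 17)
1/((-8 + 2*21) - 1355) - N = 1/((-8 + 2*21) - 1355) - 1*17 = 1/((-8 + 42) - 1355) - 17 = 1/(34 - 1355) - 17 = 1/(-1321) - 17 = -1/1321 - 17 = -22458/1321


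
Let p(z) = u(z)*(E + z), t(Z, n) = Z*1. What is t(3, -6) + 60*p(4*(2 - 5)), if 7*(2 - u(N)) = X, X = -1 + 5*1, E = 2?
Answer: -5979/7 ≈ -854.14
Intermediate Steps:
X = 4 (X = -1 + 5 = 4)
u(N) = 10/7 (u(N) = 2 - ⅐*4 = 2 - 4/7 = 10/7)
t(Z, n) = Z
p(z) = 20/7 + 10*z/7 (p(z) = 10*(2 + z)/7 = 20/7 + 10*z/7)
t(3, -6) + 60*p(4*(2 - 5)) = 3 + 60*(20/7 + 10*(4*(2 - 5))/7) = 3 + 60*(20/7 + 10*(4*(-3))/7) = 3 + 60*(20/7 + (10/7)*(-12)) = 3 + 60*(20/7 - 120/7) = 3 + 60*(-100/7) = 3 - 6000/7 = -5979/7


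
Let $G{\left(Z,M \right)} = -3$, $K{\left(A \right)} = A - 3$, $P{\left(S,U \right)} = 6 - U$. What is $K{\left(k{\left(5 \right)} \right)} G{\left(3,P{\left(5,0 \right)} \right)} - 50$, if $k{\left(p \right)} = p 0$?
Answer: $-41$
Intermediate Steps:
$k{\left(p \right)} = 0$
$K{\left(A \right)} = -3 + A$ ($K{\left(A \right)} = A - 3 = -3 + A$)
$K{\left(k{\left(5 \right)} \right)} G{\left(3,P{\left(5,0 \right)} \right)} - 50 = \left(-3 + 0\right) \left(-3\right) - 50 = \left(-3\right) \left(-3\right) - 50 = 9 - 50 = -41$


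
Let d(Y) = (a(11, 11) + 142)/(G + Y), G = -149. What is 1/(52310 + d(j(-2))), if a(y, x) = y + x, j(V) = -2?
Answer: 151/7898646 ≈ 1.9117e-5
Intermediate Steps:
a(y, x) = x + y
d(Y) = 164/(-149 + Y) (d(Y) = ((11 + 11) + 142)/(-149 + Y) = (22 + 142)/(-149 + Y) = 164/(-149 + Y))
1/(52310 + d(j(-2))) = 1/(52310 + 164/(-149 - 2)) = 1/(52310 + 164/(-151)) = 1/(52310 + 164*(-1/151)) = 1/(52310 - 164/151) = 1/(7898646/151) = 151/7898646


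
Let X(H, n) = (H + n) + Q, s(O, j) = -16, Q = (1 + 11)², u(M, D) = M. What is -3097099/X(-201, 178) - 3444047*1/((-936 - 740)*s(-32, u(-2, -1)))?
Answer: -83468536471/3244736 ≈ -25724.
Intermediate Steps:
Q = 144 (Q = 12² = 144)
X(H, n) = 144 + H + n (X(H, n) = (H + n) + 144 = 144 + H + n)
-3097099/X(-201, 178) - 3444047*1/((-936 - 740)*s(-32, u(-2, -1))) = -3097099/(144 - 201 + 178) - 3444047*(-1/(16*(-936 - 740))) = -3097099/121 - 3444047/((-16*(-1676))) = -3097099*1/121 - 3444047/26816 = -3097099/121 - 3444047*1/26816 = -3097099/121 - 3444047/26816 = -83468536471/3244736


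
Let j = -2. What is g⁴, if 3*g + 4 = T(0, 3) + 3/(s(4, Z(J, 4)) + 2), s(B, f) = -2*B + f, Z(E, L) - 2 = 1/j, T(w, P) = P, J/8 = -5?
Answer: 625/6561 ≈ 0.095260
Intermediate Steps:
J = -40 (J = 8*(-5) = -40)
Z(E, L) = 3/2 (Z(E, L) = 2 + 1/(-2) = 2 - ½ = 3/2)
s(B, f) = f - 2*B
g = -5/9 (g = -4/3 + (3 + 3/((3/2 - 2*4) + 2))/3 = -4/3 + (3 + 3/((3/2 - 8) + 2))/3 = -4/3 + (3 + 3/(-13/2 + 2))/3 = -4/3 + (3 + 3/(-9/2))/3 = -4/3 + (3 + 3*(-2/9))/3 = -4/3 + (3 - ⅔)/3 = -4/3 + (⅓)*(7/3) = -4/3 + 7/9 = -5/9 ≈ -0.55556)
g⁴ = (-5/9)⁴ = 625/6561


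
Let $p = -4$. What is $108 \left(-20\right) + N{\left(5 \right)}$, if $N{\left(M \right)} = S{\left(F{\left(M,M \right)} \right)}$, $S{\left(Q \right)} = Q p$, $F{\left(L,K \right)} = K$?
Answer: $-2180$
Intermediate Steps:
$S{\left(Q \right)} = - 4 Q$ ($S{\left(Q \right)} = Q \left(-4\right) = - 4 Q$)
$N{\left(M \right)} = - 4 M$
$108 \left(-20\right) + N{\left(5 \right)} = 108 \left(-20\right) - 20 = -2160 - 20 = -2180$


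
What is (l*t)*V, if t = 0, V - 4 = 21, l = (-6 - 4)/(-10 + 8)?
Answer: 0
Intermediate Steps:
l = 5 (l = -10/(-2) = -10*(-½) = 5)
V = 25 (V = 4 + 21 = 25)
(l*t)*V = (5*0)*25 = 0*25 = 0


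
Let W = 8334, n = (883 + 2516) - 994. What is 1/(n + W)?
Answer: 1/10739 ≈ 9.3119e-5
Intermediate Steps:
n = 2405 (n = 3399 - 994 = 2405)
1/(n + W) = 1/(2405 + 8334) = 1/10739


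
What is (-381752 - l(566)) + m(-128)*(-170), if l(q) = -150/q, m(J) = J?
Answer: -101877661/283 ≈ -3.5999e+5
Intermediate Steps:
(-381752 - l(566)) + m(-128)*(-170) = (-381752 - (-150)/566) - 128*(-170) = (-381752 - (-150)/566) + 21760 = (-381752 - 1*(-75/283)) + 21760 = (-381752 + 75/283) + 21760 = -108035741/283 + 21760 = -101877661/283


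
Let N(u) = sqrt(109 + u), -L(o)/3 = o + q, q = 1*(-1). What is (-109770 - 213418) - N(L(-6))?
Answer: -323188 - sqrt(130) ≈ -3.2320e+5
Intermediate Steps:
q = -1
L(o) = 3 - 3*o (L(o) = -3*(o - 1) = -3*(-1 + o) = 3 - 3*o)
(-109770 - 213418) - N(L(-6)) = (-109770 - 213418) - sqrt(109 + (3 - 3*(-6))) = -323188 - sqrt(109 + (3 + 18)) = -323188 - sqrt(109 + 21) = -323188 - sqrt(130)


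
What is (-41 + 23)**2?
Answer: 324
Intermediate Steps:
(-41 + 23)**2 = (-18)**2 = 324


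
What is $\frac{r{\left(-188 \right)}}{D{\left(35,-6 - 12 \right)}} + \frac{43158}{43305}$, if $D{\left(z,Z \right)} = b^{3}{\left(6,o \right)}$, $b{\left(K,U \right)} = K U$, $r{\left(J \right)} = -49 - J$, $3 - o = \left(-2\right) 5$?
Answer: $\frac{6828911537}{6850158120} \approx 0.9969$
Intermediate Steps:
$o = 13$ ($o = 3 - \left(-2\right) 5 = 3 - -10 = 3 + 10 = 13$)
$D{\left(z,Z \right)} = 474552$ ($D{\left(z,Z \right)} = \left(6 \cdot 13\right)^{3} = 78^{3} = 474552$)
$\frac{r{\left(-188 \right)}}{D{\left(35,-6 - 12 \right)}} + \frac{43158}{43305} = \frac{-49 - -188}{474552} + \frac{43158}{43305} = \left(-49 + 188\right) \frac{1}{474552} + 43158 \cdot \frac{1}{43305} = 139 \cdot \frac{1}{474552} + \frac{14386}{14435} = \frac{139}{474552} + \frac{14386}{14435} = \frac{6828911537}{6850158120}$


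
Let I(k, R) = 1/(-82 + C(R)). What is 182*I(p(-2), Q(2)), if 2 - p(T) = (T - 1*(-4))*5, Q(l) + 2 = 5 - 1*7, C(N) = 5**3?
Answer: 182/43 ≈ 4.2326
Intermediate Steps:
C(N) = 125
Q(l) = -4 (Q(l) = -2 + (5 - 1*7) = -2 + (5 - 7) = -2 - 2 = -4)
p(T) = -18 - 5*T (p(T) = 2 - (T - 1*(-4))*5 = 2 - (T + 4)*5 = 2 - (4 + T)*5 = 2 - (20 + 5*T) = 2 + (-20 - 5*T) = -18 - 5*T)
I(k, R) = 1/43 (I(k, R) = 1/(-82 + 125) = 1/43)
182*I(p(-2), Q(2)) = 182*(1/43) = 182/43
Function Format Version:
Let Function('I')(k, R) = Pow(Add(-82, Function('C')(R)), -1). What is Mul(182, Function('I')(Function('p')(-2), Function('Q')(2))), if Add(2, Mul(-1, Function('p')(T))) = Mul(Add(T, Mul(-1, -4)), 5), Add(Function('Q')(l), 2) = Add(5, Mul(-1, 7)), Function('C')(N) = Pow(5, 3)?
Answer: Rational(182, 43) ≈ 4.2326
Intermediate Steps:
Function('C')(N) = 125
Function('Q')(l) = -4 (Function('Q')(l) = Add(-2, Add(5, Mul(-1, 7))) = Add(-2, Add(5, -7)) = Add(-2, -2) = -4)
Function('p')(T) = Add(-18, Mul(-5, T)) (Function('p')(T) = Add(2, Mul(-1, Mul(Add(T, Mul(-1, -4)), 5))) = Add(2, Mul(-1, Mul(Add(T, 4), 5))) = Add(2, Mul(-1, Mul(Add(4, T), 5))) = Add(2, Mul(-1, Add(20, Mul(5, T)))) = Add(2, Add(-20, Mul(-5, T))) = Add(-18, Mul(-5, T)))
Function('I')(k, R) = Rational(1, 43) (Function('I')(k, R) = Pow(Add(-82, 125), -1) = Pow(43, -1) = Rational(1, 43))
Mul(182, Function('I')(Function('p')(-2), Function('Q')(2))) = Mul(182, Rational(1, 43)) = Rational(182, 43)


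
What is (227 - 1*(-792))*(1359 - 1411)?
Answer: -52988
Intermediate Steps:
(227 - 1*(-792))*(1359 - 1411) = (227 + 792)*(-52) = 1019*(-52) = -52988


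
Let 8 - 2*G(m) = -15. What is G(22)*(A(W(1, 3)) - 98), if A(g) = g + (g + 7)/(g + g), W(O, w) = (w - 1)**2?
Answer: -17043/16 ≈ -1065.2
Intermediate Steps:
G(m) = 23/2 (G(m) = 4 - 1/2*(-15) = 4 + 15/2 = 23/2)
W(O, w) = (-1 + w)**2
A(g) = g + (7 + g)/(2*g) (A(g) = g + (7 + g)/((2*g)) = g + (7 + g)*(1/(2*g)) = g + (7 + g)/(2*g))
G(22)*(A(W(1, 3)) - 98) = 23*((1/2 + (-1 + 3)**2 + 7/(2*((-1 + 3)**2))) - 98)/2 = 23*((1/2 + 2**2 + 7/(2*(2**2))) - 98)/2 = 23*((1/2 + 4 + (7/2)/4) - 98)/2 = 23*((1/2 + 4 + (7/2)*(1/4)) - 98)/2 = 23*((1/2 + 4 + 7/8) - 98)/2 = 23*(43/8 - 98)/2 = (23/2)*(-741/8) = -17043/16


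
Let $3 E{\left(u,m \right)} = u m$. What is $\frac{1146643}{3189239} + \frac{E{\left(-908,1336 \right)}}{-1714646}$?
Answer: $\frac{4883544030083}{8202623841591} \approx 0.59536$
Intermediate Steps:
$E{\left(u,m \right)} = \frac{m u}{3}$ ($E{\left(u,m \right)} = \frac{u m}{3} = \frac{m u}{3}$)
$\frac{1146643}{3189239} + \frac{E{\left(-908,1336 \right)}}{-1714646} = \frac{1146643}{3189239} + \frac{\frac{1}{3} \cdot 1336 \left(-908\right)}{-1714646} = 1146643 \cdot \frac{1}{3189239} - - \frac{606544}{2571969} = \frac{1146643}{3189239} + \frac{606544}{2571969} = \frac{4883544030083}{8202623841591}$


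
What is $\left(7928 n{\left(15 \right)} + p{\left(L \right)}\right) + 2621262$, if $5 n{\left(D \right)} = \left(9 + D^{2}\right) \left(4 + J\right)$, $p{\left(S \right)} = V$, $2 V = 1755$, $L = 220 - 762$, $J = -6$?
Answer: $\frac{18800787}{10} \approx 1.8801 \cdot 10^{6}$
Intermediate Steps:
$L = -542$
$V = \frac{1755}{2}$ ($V = \frac{1}{2} \cdot 1755 = \frac{1755}{2} \approx 877.5$)
$p{\left(S \right)} = \frac{1755}{2}$
$n{\left(D \right)} = - \frac{18}{5} - \frac{2 D^{2}}{5}$ ($n{\left(D \right)} = \frac{\left(9 + D^{2}\right) \left(4 - 6\right)}{5} = \frac{\left(9 + D^{2}\right) \left(-2\right)}{5} = \frac{-18 - 2 D^{2}}{5} = - \frac{18}{5} - \frac{2 D^{2}}{5}$)
$\left(7928 n{\left(15 \right)} + p{\left(L \right)}\right) + 2621262 = \left(7928 \left(- \frac{18}{5} - \frac{2 \cdot 15^{2}}{5}\right) + \frac{1755}{2}\right) + 2621262 = \left(7928 \left(- \frac{18}{5} - 90\right) + \frac{1755}{2}\right) + 2621262 = \left(7928 \left(- \frac{468}{5}\right) + \frac{1755}{2}\right) + 2621262 = \left(- \frac{3710304}{5} + \frac{1755}{2}\right) + 2621262 = - \frac{7411833}{10} + 2621262 = \frac{18800787}{10}$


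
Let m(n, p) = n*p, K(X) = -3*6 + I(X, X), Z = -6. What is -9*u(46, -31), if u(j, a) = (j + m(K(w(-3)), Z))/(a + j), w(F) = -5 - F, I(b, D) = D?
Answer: -498/5 ≈ -99.600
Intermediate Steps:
K(X) = -18 + X (K(X) = -3*6 + X = -18 + X)
u(j, a) = (120 + j)/(a + j) (u(j, a) = (j + (-18 + (-5 - 1*(-3)))*(-6))/(a + j) = (j + (-18 + (-5 + 3))*(-6))/(a + j) = (j + (-18 - 2)*(-6))/(a + j) = (j - 20*(-6))/(a + j) = (j + 120)/(a + j) = (120 + j)/(a + j))
-9*u(46, -31) = -9*(120 + 46)/(-31 + 46) = -9*166/15 = -498/5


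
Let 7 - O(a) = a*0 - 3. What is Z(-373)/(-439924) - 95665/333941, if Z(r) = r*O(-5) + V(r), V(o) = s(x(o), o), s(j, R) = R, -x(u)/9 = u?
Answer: -40715169537/146908660484 ≈ -0.27715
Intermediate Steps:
x(u) = -9*u
V(o) = o
O(a) = 10 (O(a) = 7 - (a*0 - 3) = 7 - (0 - 3) = 7 - 1*(-3) = 7 + 3 = 10)
Z(r) = 11*r (Z(r) = r*10 + r = 10*r + r = 11*r)
Z(-373)/(-439924) - 95665/333941 = (11*(-373))/(-439924) - 95665/333941 = -4103*(-1/439924) - 95665*1/333941 = 4103/439924 - 95665/333941 = -40715169537/146908660484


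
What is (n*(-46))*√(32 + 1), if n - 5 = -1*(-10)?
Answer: -690*√33 ≈ -3963.8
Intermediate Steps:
n = 15 (n = 5 - 1*(-10) = 5 + 10 = 15)
(n*(-46))*√(32 + 1) = (15*(-46))*√(32 + 1) = -690*√33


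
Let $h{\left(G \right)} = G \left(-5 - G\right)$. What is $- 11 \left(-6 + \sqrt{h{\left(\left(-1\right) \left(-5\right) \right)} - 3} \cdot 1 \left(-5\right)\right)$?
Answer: $66 + 55 i \sqrt{53} \approx 66.0 + 400.41 i$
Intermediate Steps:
$- 11 \left(-6 + \sqrt{h{\left(\left(-1\right) \left(-5\right) \right)} - 3} \cdot 1 \left(-5\right)\right) = - 11 \left(-6 + \sqrt{- \left(-1\right) \left(-5\right) \left(5 - -5\right) - 3} \cdot 1 \left(-5\right)\right) = - 11 \left(-6 + \sqrt{\left(-1\right) 5 \left(5 + 5\right) - 3} \cdot 1 \left(-5\right)\right) = - 11 \left(-6 + \sqrt{\left(-1\right) 5 \cdot 10 - 3} \cdot 1 \left(-5\right)\right) = - 11 \left(-6 + \sqrt{-50 - 3} \cdot 1 \left(-5\right)\right) = - 11 \left(-6 + \sqrt{-53} \cdot 1 \left(-5\right)\right) = - 11 \left(-6 + i \sqrt{53} \cdot 1 \left(-5\right)\right) = - 11 \left(-6 + i \sqrt{53} \left(-5\right)\right) = - 11 \left(-6 - 5 i \sqrt{53}\right) = 66 + 55 i \sqrt{53}$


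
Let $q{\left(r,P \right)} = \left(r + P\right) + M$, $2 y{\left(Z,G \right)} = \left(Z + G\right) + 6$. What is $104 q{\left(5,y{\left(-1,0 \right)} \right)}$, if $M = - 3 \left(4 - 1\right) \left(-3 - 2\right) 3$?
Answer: $14820$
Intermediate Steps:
$M = 135$ ($M = - 3 \cdot 3 \left(-5\right) 3 = \left(-3\right) \left(-15\right) 3 = 45 \cdot 3 = 135$)
$y{\left(Z,G \right)} = 3 + \frac{G}{2} + \frac{Z}{2}$ ($y{\left(Z,G \right)} = \frac{\left(Z + G\right) + 6}{2} = \frac{\left(G + Z\right) + 6}{2} = \frac{6 + G + Z}{2} = 3 + \frac{G}{2} + \frac{Z}{2}$)
$q{\left(r,P \right)} = 135 + P + r$ ($q{\left(r,P \right)} = \left(r + P\right) + 135 = \left(P + r\right) + 135 = 135 + P + r$)
$104 q{\left(5,y{\left(-1,0 \right)} \right)} = 104 \left(135 + \left(3 + \frac{1}{2} \cdot 0 + \frac{1}{2} \left(-1\right)\right) + 5\right) = 104 \left(135 + \left(3 + 0 - \frac{1}{2}\right) + 5\right) = 104 \left(135 + \frac{5}{2} + 5\right) = 104 \cdot \frac{285}{2} = 14820$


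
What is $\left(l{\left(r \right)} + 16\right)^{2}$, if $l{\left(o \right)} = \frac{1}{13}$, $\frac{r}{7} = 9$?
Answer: $\frac{43681}{169} \approx 258.47$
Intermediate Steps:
$r = 63$ ($r = 7 \cdot 9 = 63$)
$l{\left(o \right)} = \frac{1}{13}$
$\left(l{\left(r \right)} + 16\right)^{2} = \left(\frac{1}{13} + 16\right)^{2} = \left(\frac{209}{13}\right)^{2} = \frac{43681}{169}$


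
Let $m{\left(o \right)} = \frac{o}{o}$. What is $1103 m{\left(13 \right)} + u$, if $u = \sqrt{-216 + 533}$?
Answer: $1103 + \sqrt{317} \approx 1120.8$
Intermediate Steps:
$m{\left(o \right)} = 1$
$u = \sqrt{317} \approx 17.805$
$1103 m{\left(13 \right)} + u = 1103 \cdot 1 + \sqrt{317} = 1103 + \sqrt{317}$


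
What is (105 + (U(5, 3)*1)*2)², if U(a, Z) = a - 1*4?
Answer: 11449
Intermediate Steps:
U(a, Z) = -4 + a (U(a, Z) = a - 4 = -4 + a)
(105 + (U(5, 3)*1)*2)² = (105 + ((-4 + 5)*1)*2)² = (105 + (1*1)*2)² = (105 + 1*2)² = (105 + 2)² = 107² = 11449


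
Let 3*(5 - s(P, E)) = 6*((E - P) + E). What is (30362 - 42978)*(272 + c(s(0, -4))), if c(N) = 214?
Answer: -6131376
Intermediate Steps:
s(P, E) = 5 - 4*E + 2*P (s(P, E) = 5 - 2*((E - P) + E) = 5 - 2*(-P + 2*E) = 5 - (-6*P + 12*E)/3 = 5 + (-4*E + 2*P) = 5 - 4*E + 2*P)
(30362 - 42978)*(272 + c(s(0, -4))) = (30362 - 42978)*(272 + 214) = -12616*486 = -6131376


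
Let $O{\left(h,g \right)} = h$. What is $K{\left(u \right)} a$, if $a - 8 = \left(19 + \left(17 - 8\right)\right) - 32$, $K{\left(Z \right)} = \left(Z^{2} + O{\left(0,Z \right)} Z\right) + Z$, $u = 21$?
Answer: $1848$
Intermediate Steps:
$K{\left(Z \right)} = Z + Z^{2}$ ($K{\left(Z \right)} = \left(Z^{2} + 0 Z\right) + Z = \left(Z^{2} + 0\right) + Z = Z^{2} + Z = Z + Z^{2}$)
$a = 4$ ($a = 8 + \left(\left(19 + \left(17 - 8\right)\right) - 32\right) = 8 + \left(\left(19 + 9\right) - 32\right) = 8 + \left(28 - 32\right) = 8 - 4 = 4$)
$K{\left(u \right)} a = 21 \left(1 + 21\right) 4 = 21 \cdot 22 \cdot 4 = 462 \cdot 4 = 1848$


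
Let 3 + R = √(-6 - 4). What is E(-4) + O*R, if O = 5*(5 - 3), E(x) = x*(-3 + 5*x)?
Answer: 62 + 10*I*√10 ≈ 62.0 + 31.623*I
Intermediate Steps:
R = -3 + I*√10 (R = -3 + √(-6 - 4) = -3 + √(-10) = -3 + I*√10 ≈ -3.0 + 3.1623*I)
O = 10 (O = 5*2 = 10)
E(-4) + O*R = -4*(-3 + 5*(-4)) + 10*(-3 + I*√10) = -4*(-3 - 20) + (-30 + 10*I*√10) = -4*(-23) + (-30 + 10*I*√10) = 92 + (-30 + 10*I*√10) = 62 + 10*I*√10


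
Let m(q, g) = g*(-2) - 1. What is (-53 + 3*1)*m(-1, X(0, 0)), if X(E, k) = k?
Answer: 50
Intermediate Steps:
m(q, g) = -1 - 2*g (m(q, g) = -2*g - 1 = -1 - 2*g)
(-53 + 3*1)*m(-1, X(0, 0)) = (-53 + 3*1)*(-1 - 2*0) = (-53 + 3)*(-1 + 0) = -50*(-1) = 50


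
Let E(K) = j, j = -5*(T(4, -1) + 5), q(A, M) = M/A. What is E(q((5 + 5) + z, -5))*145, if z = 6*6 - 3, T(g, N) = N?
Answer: -2900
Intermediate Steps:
z = 33 (z = 36 - 3 = 33)
j = -20 (j = -5*(-1 + 5) = -5*4 = -20)
E(K) = -20
E(q((5 + 5) + z, -5))*145 = -20*145 = -2900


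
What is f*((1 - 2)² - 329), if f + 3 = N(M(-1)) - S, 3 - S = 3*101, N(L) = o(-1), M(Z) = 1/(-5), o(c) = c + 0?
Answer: -97088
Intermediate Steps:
o(c) = c
M(Z) = -⅕
N(L) = -1
S = -300 (S = 3 - 3*101 = 3 - 1*303 = 3 - 303 = -300)
f = 296 (f = -3 + (-1 - 1*(-300)) = -3 + (-1 + 300) = -3 + 299 = 296)
f*((1 - 2)² - 329) = 296*((1 - 2)² - 329) = 296*((-1)² - 329) = 296*(1 - 329) = 296*(-328) = -97088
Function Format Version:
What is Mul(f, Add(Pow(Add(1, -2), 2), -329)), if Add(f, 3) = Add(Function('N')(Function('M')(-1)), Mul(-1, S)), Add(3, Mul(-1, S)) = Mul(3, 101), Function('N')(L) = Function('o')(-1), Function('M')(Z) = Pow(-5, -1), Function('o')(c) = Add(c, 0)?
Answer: -97088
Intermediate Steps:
Function('o')(c) = c
Function('M')(Z) = Rational(-1, 5)
Function('N')(L) = -1
S = -300 (S = Add(3, Mul(-1, Mul(3, 101))) = Add(3, Mul(-1, 303)) = Add(3, -303) = -300)
f = 296 (f = Add(-3, Add(-1, Mul(-1, -300))) = Add(-3, Add(-1, 300)) = Add(-3, 299) = 296)
Mul(f, Add(Pow(Add(1, -2), 2), -329)) = Mul(296, Add(Pow(Add(1, -2), 2), -329)) = Mul(296, Add(Pow(-1, 2), -329)) = Mul(296, Add(1, -329)) = Mul(296, -328) = -97088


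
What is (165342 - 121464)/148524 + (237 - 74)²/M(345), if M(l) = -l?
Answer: -655166041/8540130 ≈ -76.716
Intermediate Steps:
(165342 - 121464)/148524 + (237 - 74)²/M(345) = (165342 - 121464)/148524 + (237 - 74)²/((-1*345)) = 43878*(1/148524) + 163²/(-345) = 7313/24754 + 26569*(-1/345) = 7313/24754 - 26569/345 = -655166041/8540130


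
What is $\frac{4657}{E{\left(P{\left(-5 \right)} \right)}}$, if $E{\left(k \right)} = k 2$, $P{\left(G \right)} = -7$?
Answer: $- \frac{4657}{14} \approx -332.64$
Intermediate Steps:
$E{\left(k \right)} = 2 k$
$\frac{4657}{E{\left(P{\left(-5 \right)} \right)}} = \frac{4657}{2 \left(-7\right)} = \frac{4657}{-14} = 4657 \left(- \frac{1}{14}\right) = - \frac{4657}{14}$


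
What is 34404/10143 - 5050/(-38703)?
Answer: 21948574/6231183 ≈ 3.5224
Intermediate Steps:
34404/10143 - 5050/(-38703) = 34404*(1/10143) - 5050*(-1/38703) = 11468/3381 + 5050/38703 = 21948574/6231183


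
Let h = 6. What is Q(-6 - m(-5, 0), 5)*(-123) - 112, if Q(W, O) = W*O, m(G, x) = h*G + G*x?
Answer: -14872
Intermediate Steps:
m(G, x) = 6*G + G*x
Q(W, O) = O*W
Q(-6 - m(-5, 0), 5)*(-123) - 112 = (5*(-6 - (-5)*(6 + 0)))*(-123) - 112 = (5*(-6 - (-5)*6))*(-123) - 112 = (5*(-6 - 1*(-30)))*(-123) - 112 = (5*(-6 + 30))*(-123) - 112 = (5*24)*(-123) - 112 = 120*(-123) - 112 = -14760 - 112 = -14872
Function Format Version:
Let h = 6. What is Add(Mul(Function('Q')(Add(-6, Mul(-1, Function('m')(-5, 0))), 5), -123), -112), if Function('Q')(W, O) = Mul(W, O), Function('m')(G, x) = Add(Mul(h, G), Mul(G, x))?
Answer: -14872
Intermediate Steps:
Function('m')(G, x) = Add(Mul(6, G), Mul(G, x))
Function('Q')(W, O) = Mul(O, W)
Add(Mul(Function('Q')(Add(-6, Mul(-1, Function('m')(-5, 0))), 5), -123), -112) = Add(Mul(Mul(5, Add(-6, Mul(-1, Mul(-5, Add(6, 0))))), -123), -112) = Add(Mul(Mul(5, Add(-6, Mul(-1, Mul(-5, 6)))), -123), -112) = Add(Mul(Mul(5, Add(-6, Mul(-1, -30))), -123), -112) = Add(Mul(Mul(5, Add(-6, 30)), -123), -112) = Add(Mul(Mul(5, 24), -123), -112) = Add(Mul(120, -123), -112) = Add(-14760, -112) = -14872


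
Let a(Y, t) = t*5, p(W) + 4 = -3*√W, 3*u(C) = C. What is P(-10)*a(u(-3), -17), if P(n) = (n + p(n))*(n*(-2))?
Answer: 23800 + 5100*I*√10 ≈ 23800.0 + 16128.0*I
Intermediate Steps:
u(C) = C/3
p(W) = -4 - 3*√W
a(Y, t) = 5*t
P(n) = -2*n*(-4 + n - 3*√n) (P(n) = (n + (-4 - 3*√n))*(n*(-2)) = (-4 + n - 3*√n)*(-2*n) = -2*n*(-4 + n - 3*√n))
P(-10)*a(u(-3), -17) = (2*(-10)*(4 - 1*(-10) + 3*√(-10)))*(5*(-17)) = (2*(-10)*(4 + 10 + 3*(I*√10)))*(-85) = (2*(-10)*(4 + 10 + 3*I*√10))*(-85) = (2*(-10)*(14 + 3*I*√10))*(-85) = (-280 - 60*I*√10)*(-85) = 23800 + 5100*I*√10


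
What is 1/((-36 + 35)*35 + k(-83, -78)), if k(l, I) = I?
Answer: -1/113 ≈ -0.0088496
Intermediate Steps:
1/((-36 + 35)*35 + k(-83, -78)) = 1/((-36 + 35)*35 - 78) = 1/(-1*35 - 78) = 1/(-35 - 78) = 1/(-113) = -1/113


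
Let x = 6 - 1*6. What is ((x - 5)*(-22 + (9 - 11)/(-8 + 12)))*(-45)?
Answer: -10125/2 ≈ -5062.5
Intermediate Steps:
x = 0 (x = 6 - 6 = 0)
((x - 5)*(-22 + (9 - 11)/(-8 + 12)))*(-45) = ((0 - 5)*(-22 + (9 - 11)/(-8 + 12)))*(-45) = -5*(-22 - 2/4)*(-45) = -5*(-22 - 2*1/4)*(-45) = -5*(-22 - 1/2)*(-45) = -5*(-45/2)*(-45) = (225/2)*(-45) = -10125/2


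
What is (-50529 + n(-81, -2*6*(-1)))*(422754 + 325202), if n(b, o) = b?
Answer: -37854053160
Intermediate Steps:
(-50529 + n(-81, -2*6*(-1)))*(422754 + 325202) = (-50529 - 81)*(422754 + 325202) = -50610*747956 = -37854053160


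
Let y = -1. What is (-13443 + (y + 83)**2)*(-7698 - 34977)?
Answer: 286733325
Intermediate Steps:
(-13443 + (y + 83)**2)*(-7698 - 34977) = (-13443 + (-1 + 83)**2)*(-7698 - 34977) = (-13443 + 82**2)*(-42675) = (-13443 + 6724)*(-42675) = -6719*(-42675) = 286733325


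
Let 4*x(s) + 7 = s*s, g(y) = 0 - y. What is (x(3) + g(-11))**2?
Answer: 529/4 ≈ 132.25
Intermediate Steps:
g(y) = -y
x(s) = -7/4 + s**2/4 (x(s) = -7/4 + (s*s)/4 = -7/4 + s**2/4)
(x(3) + g(-11))**2 = ((-7/4 + (1/4)*3**2) - 1*(-11))**2 = ((-7/4 + (1/4)*9) + 11)**2 = ((-7/4 + 9/4) + 11)**2 = (1/2 + 11)**2 = (23/2)**2 = 529/4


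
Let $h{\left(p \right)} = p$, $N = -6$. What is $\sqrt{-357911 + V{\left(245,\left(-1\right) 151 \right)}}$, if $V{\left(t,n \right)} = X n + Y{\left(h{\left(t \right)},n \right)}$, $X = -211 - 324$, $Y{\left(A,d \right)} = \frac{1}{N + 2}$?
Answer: $\frac{i \sqrt{1108505}}{2} \approx 526.43 i$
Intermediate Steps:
$Y{\left(A,d \right)} = - \frac{1}{4}$ ($Y{\left(A,d \right)} = \frac{1}{-6 + 2} = \frac{1}{-4} = - \frac{1}{4}$)
$X = -535$ ($X = -211 - 324 = -535$)
$V{\left(t,n \right)} = - \frac{1}{4} - 535 n$ ($V{\left(t,n \right)} = - 535 n - \frac{1}{4} = - \frac{1}{4} - 535 n$)
$\sqrt{-357911 + V{\left(245,\left(-1\right) 151 \right)}} = \sqrt{-357911 - \left(\frac{1}{4} + 535 \left(\left(-1\right) 151\right)\right)} = \sqrt{-357911 - - \frac{323139}{4}} = \sqrt{-357911 + \left(- \frac{1}{4} + 80785\right)} = \sqrt{-357911 + \frac{323139}{4}} = \sqrt{- \frac{1108505}{4}} = \frac{i \sqrt{1108505}}{2}$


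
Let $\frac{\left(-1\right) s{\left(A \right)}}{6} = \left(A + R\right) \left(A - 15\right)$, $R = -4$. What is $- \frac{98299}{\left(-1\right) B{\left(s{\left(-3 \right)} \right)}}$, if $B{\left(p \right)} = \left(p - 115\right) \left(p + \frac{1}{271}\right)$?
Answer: $\frac{26639029}{178446125} \approx 0.14928$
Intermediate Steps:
$s{\left(A \right)} = - 6 \left(-15 + A\right) \left(-4 + A\right)$ ($s{\left(A \right)} = - 6 \left(A - 4\right) \left(A - 15\right) = - 6 \left(-4 + A\right) \left(-15 + A\right) = - 6 \left(-15 + A\right) \left(-4 + A\right)$)
$B{\left(p \right)} = \left(-115 + p\right) \left(\frac{1}{271} + p\right)$ ($B{\left(p \right)} = \left(-115 + p\right) \left(p + \frac{1}{271}\right) = \left(-115 + p\right) \left(\frac{1}{271} + p\right)$)
$- \frac{98299}{\left(-1\right) B{\left(s{\left(-3 \right)} \right)}} = - \frac{98299}{\left(-1\right) \left(- \frac{115}{271} + \left(-360 - 6 \left(-3\right)^{2} + 114 \left(-3\right)\right)^{2} - \frac{31164 \left(-360 - 6 \left(-3\right)^{2} + 114 \left(-3\right)\right)}{271}\right)} = - \frac{98299}{\left(-1\right) \left(- \frac{115}{271} + \left(-360 - 54 - 342\right)^{2} - \frac{31164 \left(-360 - 54 - 342\right)}{271}\right)} = - \frac{98299}{\left(-1\right) \left(- \frac{115}{271} + \left(-756\right)^{2} - - \frac{23559984}{271}\right)} = - \frac{98299}{\left(-1\right) \left(- \frac{115}{271} + 571536 + \frac{23559984}{271}\right)} = - \frac{98299}{\left(-1\right) \frac{178446125}{271}} = - \frac{98299}{- \frac{178446125}{271}} = \left(-98299\right) \left(- \frac{271}{178446125}\right) = \frac{26639029}{178446125}$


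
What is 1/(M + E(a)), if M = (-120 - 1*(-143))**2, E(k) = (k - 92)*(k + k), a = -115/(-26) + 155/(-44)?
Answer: 163592/59704033 ≈ 0.0027400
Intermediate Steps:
a = 515/572 (a = -115*(-1/26) + 155*(-1/44) = 115/26 - 155/44 = 515/572 ≈ 0.90035)
E(k) = 2*k*(-92 + k) (E(k) = (-92 + k)*(2*k) = 2*k*(-92 + k))
M = 529 (M = (-120 + 143)**2 = 23**2 = 529)
1/(M + E(a)) = 1/(529 + 2*(515/572)*(-92 + 515/572)) = 1/(529 + 2*(515/572)*(-52109/572)) = 1/(529 - 26836135/163592) = 1/(59704033/163592) = 163592/59704033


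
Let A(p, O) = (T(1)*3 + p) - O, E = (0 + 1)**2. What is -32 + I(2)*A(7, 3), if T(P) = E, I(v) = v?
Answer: -18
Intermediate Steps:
E = 1 (E = 1**2 = 1)
T(P) = 1
A(p, O) = 3 + p - O (A(p, O) = (1*3 + p) - O = (3 + p) - O = 3 + p - O)
-32 + I(2)*A(7, 3) = -32 + 2*(3 + 7 - 1*3) = -32 + 2*(3 + 7 - 3) = -32 + 2*7 = -32 + 14 = -18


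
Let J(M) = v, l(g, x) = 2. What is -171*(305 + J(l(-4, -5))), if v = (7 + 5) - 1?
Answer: -54036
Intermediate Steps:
v = 11 (v = 12 - 1 = 11)
J(M) = 11
-171*(305 + J(l(-4, -5))) = -171*(305 + 11) = -171*316 = -54036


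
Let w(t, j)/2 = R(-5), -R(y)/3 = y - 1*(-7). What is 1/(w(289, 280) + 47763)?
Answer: 1/47751 ≈ 2.0942e-5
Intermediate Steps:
R(y) = -21 - 3*y (R(y) = -3*(y - 1*(-7)) = -3*(y + 7) = -3*(7 + y) = -21 - 3*y)
w(t, j) = -12 (w(t, j) = 2*(-21 - 3*(-5)) = 2*(-21 + 15) = 2*(-6) = -12)
1/(w(289, 280) + 47763) = 1/(-12 + 47763) = 1/47751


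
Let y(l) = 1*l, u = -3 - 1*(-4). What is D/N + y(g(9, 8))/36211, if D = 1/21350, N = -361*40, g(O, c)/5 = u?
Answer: 220204827/1594804862000 ≈ 0.00013808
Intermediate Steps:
u = 1 (u = -3 + 4 = 1)
g(O, c) = 5 (g(O, c) = 5*1 = 5)
y(l) = l
N = -14440
D = 1/21350 ≈ 4.6838e-5
D/N + y(g(9, 8))/36211 = (1/21350)/(-14440) + 5/36211 = (1/21350)*(-1/14440) + 5*(1/36211) = -1/308294000 + 5/36211 = 220204827/1594804862000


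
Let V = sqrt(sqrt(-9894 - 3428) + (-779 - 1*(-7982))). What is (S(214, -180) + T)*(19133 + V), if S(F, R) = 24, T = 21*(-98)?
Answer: -38916522 - 2034*sqrt(7203 + I*sqrt(13322)) ≈ -3.9089e+7 - 1383.0*I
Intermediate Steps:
T = -2058
V = sqrt(7203 + I*sqrt(13322)) (V = sqrt(sqrt(-13322) + (-779 + 7982)) = sqrt(I*sqrt(13322) + 7203) = sqrt(7203 + I*sqrt(13322)) ≈ 84.873 + 0.68*I)
(S(214, -180) + T)*(19133 + V) = (24 - 2058)*(19133 + sqrt(7203 + I*sqrt(13322))) = -2034*(19133 + sqrt(7203 + I*sqrt(13322))) = -38916522 - 2034*sqrt(7203 + I*sqrt(13322))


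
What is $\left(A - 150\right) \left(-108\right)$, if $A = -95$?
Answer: $26460$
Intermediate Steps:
$\left(A - 150\right) \left(-108\right) = \left(-95 - 150\right) \left(-108\right) = \left(-245\right) \left(-108\right) = 26460$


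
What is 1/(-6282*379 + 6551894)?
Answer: 1/4171016 ≈ 2.3975e-7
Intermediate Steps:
1/(-6282*379 + 6551894) = 1/(-2380878 + 6551894) = 1/4171016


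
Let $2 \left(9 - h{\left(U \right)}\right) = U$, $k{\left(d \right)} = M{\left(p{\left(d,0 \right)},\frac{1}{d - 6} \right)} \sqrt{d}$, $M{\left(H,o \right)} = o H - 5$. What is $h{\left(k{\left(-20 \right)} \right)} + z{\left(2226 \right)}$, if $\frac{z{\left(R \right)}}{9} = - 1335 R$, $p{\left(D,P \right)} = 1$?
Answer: $-26745381 + \frac{131 i \sqrt{5}}{26} \approx -2.6745 \cdot 10^{7} + 11.266 i$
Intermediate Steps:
$M{\left(H,o \right)} = -5 + H o$ ($M{\left(H,o \right)} = H o - 5 = -5 + H o$)
$z{\left(R \right)} = - 12015 R$ ($z{\left(R \right)} = 9 \left(- 1335 R\right) = - 12015 R$)
$k{\left(d \right)} = \sqrt{d} \left(-5 + \frac{1}{-6 + d}\right)$ ($k{\left(d \right)} = \left(-5 + 1 \frac{1}{d - 6}\right) \sqrt{d} = \left(-5 + 1 \frac{1}{-6 + d}\right) \sqrt{d} = \left(-5 + \frac{1}{-6 + d}\right) \sqrt{d} = \sqrt{d} \left(-5 + \frac{1}{-6 + d}\right)$)
$h{\left(U \right)} = 9 - \frac{U}{2}$
$h{\left(k{\left(-20 \right)} \right)} + z{\left(2226 \right)} = \left(9 - \frac{\sqrt{-20} \frac{1}{-6 - 20} \left(31 - -100\right)}{2}\right) - 26745390 = \left(9 - \frac{2 i \sqrt{5} \frac{1}{-26} \left(31 + 100\right)}{2}\right) - 26745390 = \left(9 - \frac{2 i \sqrt{5} \left(- \frac{1}{26}\right) 131}{2}\right) - 26745390 = \left(9 - \frac{\left(- \frac{131}{13}\right) i \sqrt{5}}{2}\right) - 26745390 = \left(9 + \frac{131 i \sqrt{5}}{26}\right) - 26745390 = -26745381 + \frac{131 i \sqrt{5}}{26}$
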